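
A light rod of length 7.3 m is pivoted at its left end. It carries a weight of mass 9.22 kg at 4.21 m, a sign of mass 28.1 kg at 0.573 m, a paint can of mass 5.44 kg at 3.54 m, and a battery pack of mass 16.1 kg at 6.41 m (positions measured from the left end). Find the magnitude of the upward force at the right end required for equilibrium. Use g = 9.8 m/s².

F ≈ 238 N

Choose the left end as the axis so the unknown pivot reaction has zero arm there.
Weight: 9.22 × 9.8 = 90.36 N down at 4.21 m → arm 4.21 m, τ = 90.36 × 4.21 = 380.4 N·m clockwise.
Sign: 28.1 × 9.8 = 275.4 N down at 0.573 m → arm 0.573 m, τ = 275.4 × 0.573 = 157.8 N·m clockwise.
Paint can: 5.44 × 9.8 = 53.31 N down at 3.54 m → arm 3.54 m, τ = 53.31 × 3.54 = 188.7 N·m clockwise.
Battery pack: 16.1 × 9.8 = 157.8 N down at 6.41 m → arm 6.41 m, τ = 157.8 × 6.41 = 1011 N·m clockwise.
Net moment of the loads = 1738 N·m clockwise.
The upward force F acts at the right end, arm 7.3 m, giving F × 7.3 counterclockwise.
For rotational equilibrium, F × 7.3 = 1738, so F = 1738 / 7.3 = 238 N.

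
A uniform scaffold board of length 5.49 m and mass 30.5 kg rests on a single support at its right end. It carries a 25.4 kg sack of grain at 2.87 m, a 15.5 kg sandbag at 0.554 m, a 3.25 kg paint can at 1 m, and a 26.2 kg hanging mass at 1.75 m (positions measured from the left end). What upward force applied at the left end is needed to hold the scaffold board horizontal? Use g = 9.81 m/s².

Sum moments about the right end (the unknown pivot reaction has zero arm there).
Beam weight: 30.5 × 9.81 = 299.2 N down at 2.745 m → arm 2.745 m, τ = 299.2 × 2.745 = 821.3 N·m counterclockwise.
Sack of grain: 25.4 × 9.81 = 249.2 N down at 2.87 m → arm 2.62 m, τ = 249.2 × 2.62 = 652.9 N·m counterclockwise.
Sandbag: 15.5 × 9.81 = 152.1 N down at 0.554 m → arm 4.936 m, τ = 152.1 × 4.936 = 750.8 N·m counterclockwise.
Paint can: 3.25 × 9.81 = 31.88 N down at 1 m → arm 4.49 m, τ = 31.88 × 4.49 = 143.1 N·m counterclockwise.
Hanging mass: 26.2 × 9.81 = 257 N down at 1.75 m → arm 3.74 m, τ = 257 × 3.74 = 961.2 N·m counterclockwise.
Net moment of the loads = 3329 N·m counterclockwise.
The upward force F acts at the left end, arm 5.49 m, giving F × 5.49 clockwise.
Setting net torque to zero: F × 5.49 = 3329 → F = 3329 / 5.49 = 606 N.

F ≈ 606 N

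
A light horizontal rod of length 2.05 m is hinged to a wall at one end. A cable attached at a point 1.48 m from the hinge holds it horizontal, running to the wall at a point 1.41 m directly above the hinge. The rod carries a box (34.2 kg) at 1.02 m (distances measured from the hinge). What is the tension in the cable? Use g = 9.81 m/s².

T ≈ 335 N

Choose the hinge as the axis so the unknown hinge reaction has zero arm there.
Box: 34.2 × 9.81 = 335.5 N down at 1.02 m → arm 1.02 m, τ = 335.5 × 1.02 = 342.2 N·m clockwise.
Total clockwise load moment = 342.2 N·m.
The cable tension T acts at 1.48 m; only its component perpendicular to the rod, T sinθ, produces torque. sinθ = h/√(h²+d²) = 1.41/√(1.41²+1.48²) = 0.6898.
For rotational equilibrium, T × 1.48 × 0.6898 = 342.2, so T = 342.2 / 1.021 = 335 N.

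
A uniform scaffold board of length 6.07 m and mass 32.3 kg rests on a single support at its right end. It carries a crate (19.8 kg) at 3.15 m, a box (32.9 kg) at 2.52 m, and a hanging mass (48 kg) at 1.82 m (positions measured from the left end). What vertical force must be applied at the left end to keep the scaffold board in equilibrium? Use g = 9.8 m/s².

Take moments about the right end.
Beam weight: 32.3 × 9.8 = 316.5 N down at 3.035 m → arm 3.035 m, τ = 316.5 × 3.035 = 960.6 N·m counterclockwise.
Crate: 19.8 × 9.8 = 194 N down at 3.15 m → arm 2.92 m, τ = 194 × 2.92 = 566.5 N·m counterclockwise.
Box: 32.9 × 9.8 = 322.4 N down at 2.52 m → arm 3.55 m, τ = 322.4 × 3.55 = 1145 N·m counterclockwise.
Hanging mass: 48 × 9.8 = 470.4 N down at 1.82 m → arm 4.25 m, τ = 470.4 × 4.25 = 1999 N·m counterclockwise.
Net moment of the loads = 4671 N·m counterclockwise.
The upward force F acts at the left end, arm 6.07 m, giving F × 6.07 clockwise.
Στ = 0 ⇒ F × 6.07 = 4671 ⇒ F = 4671 / 6.07 = 770 N.

F ≈ 770 N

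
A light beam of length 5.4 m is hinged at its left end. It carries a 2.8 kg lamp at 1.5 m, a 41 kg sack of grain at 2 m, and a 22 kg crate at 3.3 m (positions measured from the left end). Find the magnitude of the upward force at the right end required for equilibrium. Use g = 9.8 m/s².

F ≈ 288 N

Take moments about the left end.
Lamp: 2.8 × 9.8 = 27.44 N down at 1.5 m → arm 1.5 m, τ = 27.44 × 1.5 = 41.16 N·m clockwise.
Sack of grain: 41 × 9.8 = 401.8 N down at 2 m → arm 2 m, τ = 401.8 × 2 = 803.6 N·m clockwise.
Crate: 22 × 9.8 = 215.6 N down at 3.3 m → arm 3.3 m, τ = 215.6 × 3.3 = 711.5 N·m clockwise.
Net moment of the loads = 1556 N·m clockwise.
The upward force F acts at the right end, arm 5.4 m, giving F × 5.4 counterclockwise.
Στ = 0 ⇒ F × 5.4 = 1556 ⇒ F = 1556 / 5.4 = 288 N.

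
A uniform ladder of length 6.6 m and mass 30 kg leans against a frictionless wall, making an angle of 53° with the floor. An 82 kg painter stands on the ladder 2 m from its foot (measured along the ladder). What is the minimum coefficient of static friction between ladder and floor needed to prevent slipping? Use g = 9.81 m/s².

μ_min ≈ 0.268

About the foot of the ladder:
Ladder weight 30×9.81 = 294.3 N acts at 3.3 m along the ladder; its horizontal arm is 3.3·cos53° = 1.986 m → τ = 584.5 N·m clockwise.
Painter: 82×9.81 = 804.4 N at 2 m → arm 1.204 m → τ = 968.5 N·m clockwise.
Wall normal N acts horizontally at the top; its moment arm is the height L sinθ = 6.6·sin53° = 5.271 m, counterclockwise.
Balancing moments: N × 5.271 = 1553, giving N = 294.6 N.
ΣFx = 0 ⇒ f = N_wall = 294.6 N. ΣFy = 0 ⇒ N_floor = 1099 N.
μ_min = f / N_floor = 294.6 / 1099 = 0.268.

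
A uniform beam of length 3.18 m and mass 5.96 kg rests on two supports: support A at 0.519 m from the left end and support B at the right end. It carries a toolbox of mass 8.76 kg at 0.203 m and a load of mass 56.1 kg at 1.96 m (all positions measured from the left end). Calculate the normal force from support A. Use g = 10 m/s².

Take moments about support B.
Beam weight: 5.96 × 10 = 59.6 N down at 1.59 m → arm 1.59 m, τ = 59.6 × 1.59 = 94.76 N·m counterclockwise.
Toolbox: 8.76 × 10 = 87.6 N down at 0.203 m → arm 2.977 m, τ = 87.6 × 2.977 = 260.8 N·m counterclockwise.
Load: 56.1 × 10 = 561 N down at 1.96 m → arm 1.22 m, τ = 561 × 1.22 = 684.4 N·m counterclockwise.
Net load moment about support B = 1040 N·m counterclockwise.
Reaction R at support A is upward at 0.519 m, arm 2.661 m → moment R × 2.661 clockwise.
Setting net torque to zero: R × 2.661 = 1040 → R = 391 N.

R_A ≈ 391 N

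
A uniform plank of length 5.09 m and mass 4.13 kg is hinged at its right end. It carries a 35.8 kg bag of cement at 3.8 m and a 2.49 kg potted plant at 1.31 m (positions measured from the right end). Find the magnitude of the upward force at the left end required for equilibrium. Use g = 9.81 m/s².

F ≈ 289 N

Choose the right end as the axis so the unknown pivot reaction has zero arm there.
Beam weight: 4.13 × 9.81 = 40.52 N down at 2.545 m → arm 2.545 m, τ = 40.52 × 2.545 = 103.1 N·m counterclockwise.
Bag of cement: 35.8 × 9.81 = 351.2 N down at 3.8 m → arm 3.8 m, τ = 351.2 × 3.8 = 1335 N·m counterclockwise.
Potted plant: 2.49 × 9.81 = 24.43 N down at 1.31 m → arm 1.31 m, τ = 24.43 × 1.31 = 32 N·m counterclockwise.
Net moment of the loads = 1470 N·m counterclockwise.
The upward force F acts at the left end, arm 5.09 m, giving F × 5.09 clockwise.
Στ = 0 ⇒ F × 5.09 = 1470 ⇒ F = 1470 / 5.09 = 289 N.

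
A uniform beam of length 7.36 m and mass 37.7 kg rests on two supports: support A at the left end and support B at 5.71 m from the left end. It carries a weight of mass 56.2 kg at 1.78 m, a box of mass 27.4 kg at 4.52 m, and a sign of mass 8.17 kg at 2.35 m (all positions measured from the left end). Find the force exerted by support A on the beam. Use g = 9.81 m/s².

About support B:
Beam weight: 37.7 × 9.81 = 369.8 N down at 3.68 m → arm 2.03 m, τ = 369.8 × 2.03 = 750.7 N·m counterclockwise.
Weight: 56.2 × 9.81 = 551.3 N down at 1.78 m → arm 3.93 m, τ = 551.3 × 3.93 = 2167 N·m counterclockwise.
Box: 27.4 × 9.81 = 268.8 N down at 4.52 m → arm 1.19 m, τ = 268.8 × 1.19 = 319.9 N·m counterclockwise.
Sign: 8.17 × 9.81 = 80.15 N down at 2.35 m → arm 3.36 m, τ = 80.15 × 3.36 = 269.3 N·m counterclockwise.
Net load moment about support B = 3507 N·m counterclockwise.
Reaction R at support A is upward at 0 m, arm 5.71 m → moment R × 5.71 clockwise.
Balancing moments: R × 5.71 = 3507, giving R = 614 N.

R_A ≈ 614 N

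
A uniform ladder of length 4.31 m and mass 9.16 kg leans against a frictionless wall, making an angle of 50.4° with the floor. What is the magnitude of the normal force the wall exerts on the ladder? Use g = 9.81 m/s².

N_wall ≈ 37.2 N

About the foot of the ladder:
Ladder weight 9.16×9.81 = 89.86 N acts at 2.155 m along the ladder; its horizontal arm is 2.155·cos50.4° = 1.374 m → τ = 123.5 N·m clockwise.
Wall normal N acts horizontally at the top; its moment arm is the height L sinθ = 4.31·sin50.4° = 3.321 m, counterclockwise.
Balancing moments: N × 3.321 = 123.5, giving N = 37.2 N.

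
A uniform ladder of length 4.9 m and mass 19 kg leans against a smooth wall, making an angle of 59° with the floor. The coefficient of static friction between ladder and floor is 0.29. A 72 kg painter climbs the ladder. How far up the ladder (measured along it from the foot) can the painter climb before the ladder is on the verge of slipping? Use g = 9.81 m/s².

d ≈ 2.34 m

About the foot of the ladder:
Ladder weight 19×9.81 = 186.4 N acts at 2.45 m along the ladder; its horizontal arm is 2.45·cos59° = 1.262 m → τ = 235.2 N·m clockwise.
Painter weight 72×9.81 = 706.3 N at distance d → arm d·cos59° → τ = 706.3·d·0.515 clockwise.
Wall normal N at the top has arm L sinθ = 4.2 m counterclockwise, so Στ = 0 gives N·4.2 = 235.2 + 363.7·d.
ΣFy = 0 ⇒ N_floor = 892.7 N, so the maximum friction is μ_s·N_floor = 0.29×892.7 = 258.9 N. ΣFx = 0 ⇒ N_wall = f, so at the slipping point N = 258.9 N.
Substituting: 258.9×4.2 = 235.2 + 363.7·d ⇒ d = (1087 − 235.2) / 363.7 = 2.34 m.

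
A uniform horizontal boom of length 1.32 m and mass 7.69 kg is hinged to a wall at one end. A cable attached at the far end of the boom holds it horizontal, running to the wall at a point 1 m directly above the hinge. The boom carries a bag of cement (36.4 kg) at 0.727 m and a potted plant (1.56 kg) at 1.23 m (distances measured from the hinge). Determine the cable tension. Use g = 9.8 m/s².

Choose the hinge as the axis so the unknown hinge reaction has zero arm there.
Beam weight: 7.69 × 9.8 = 75.36 N down at 0.66 m → arm 0.66 m, τ = 75.36 × 0.66 = 49.74 N·m clockwise.
Bag of cement: 36.4 × 9.8 = 356.7 N down at 0.727 m → arm 0.727 m, τ = 356.7 × 0.727 = 259.3 N·m clockwise.
Potted plant: 1.56 × 9.8 = 15.29 N down at 1.23 m → arm 1.23 m, τ = 15.29 × 1.23 = 18.81 N·m clockwise.
Total clockwise load moment = 327.9 N·m.
The cable tension T acts at 1.32 m; only its component perpendicular to the boom, T sinθ, produces torque. sinθ = h/√(h²+d²) = 1/√(1²+1.32²) = 0.6039.
Setting net torque to zero: T × 1.32 × 0.6039 = 327.9 → T = 327.9 / 0.7971 = 411 N.

T ≈ 411 N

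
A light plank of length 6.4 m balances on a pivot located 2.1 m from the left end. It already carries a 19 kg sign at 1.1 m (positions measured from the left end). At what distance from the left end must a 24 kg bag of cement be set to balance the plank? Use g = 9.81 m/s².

x ≈ 2.89 m from the left end

Choose the pivot (at 2.1 m from the left end) as the axis so the support reaction has zero arm there.
Sign: 19 × 9.81 = 186.4 N down at 1.1 m → arm 1 m, τ = 186.4 × 1 = 186.4 N·m counterclockwise.
Net moment of existing loads = 186.4 N·m counterclockwise.
The bag of cement weighs 24 × 9.81 = 235.4 N and must supply an equal clockwise moment, so its lever arm about the pivot is 186.4 / 235.4 = 0.792 m.
That puts it at 2.1 + 0.792 = 2.89 m from the left end.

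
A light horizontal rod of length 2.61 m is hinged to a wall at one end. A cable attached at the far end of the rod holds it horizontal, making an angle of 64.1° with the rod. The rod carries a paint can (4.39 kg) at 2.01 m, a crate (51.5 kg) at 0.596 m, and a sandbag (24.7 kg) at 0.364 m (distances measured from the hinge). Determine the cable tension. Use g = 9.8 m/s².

Taking torques about the hinge:
Paint can: 4.39 × 9.8 = 43.02 N down at 2.01 m → arm 2.01 m, τ = 43.02 × 2.01 = 86.47 N·m clockwise.
Crate: 51.5 × 9.8 = 504.7 N down at 0.596 m → arm 0.596 m, τ = 504.7 × 0.596 = 300.8 N·m clockwise.
Sandbag: 24.7 × 9.8 = 242.1 N down at 0.364 m → arm 0.364 m, τ = 242.1 × 0.364 = 88.12 N·m clockwise.
Total clockwise load moment = 475.4 N·m.
The cable tension T acts at 2.61 m; only its component perpendicular to the rod, T sinθ, produces torque. sin 64.1° = 0.8996.
For rotational equilibrium, T × 2.61 × 0.8996 = 475.4, so T = 475.4 / 2.348 = 202 N.

T ≈ 202 N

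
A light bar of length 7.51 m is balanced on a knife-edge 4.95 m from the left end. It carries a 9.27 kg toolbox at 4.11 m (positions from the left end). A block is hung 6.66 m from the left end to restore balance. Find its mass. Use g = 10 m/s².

Taking torques about the knife-edge (at 4.95 m from the left end):
Toolbox: 9.27 × 10 = 92.7 N down at 4.11 m → arm 0.84 m, τ = 92.7 × 0.84 = 77.87 N·m counterclockwise.
Net moment of known loads = 77.87 N·m counterclockwise.
An unknown mass m at 6.66 m has arm 1.71 m; its moment is m·g·1.71 clockwise.
For rotational equilibrium, m × 10 × 1.71 = 77.87, so m = 77.87 / (10 × 1.71) = 4.55 kg.

m ≈ 4.55 kg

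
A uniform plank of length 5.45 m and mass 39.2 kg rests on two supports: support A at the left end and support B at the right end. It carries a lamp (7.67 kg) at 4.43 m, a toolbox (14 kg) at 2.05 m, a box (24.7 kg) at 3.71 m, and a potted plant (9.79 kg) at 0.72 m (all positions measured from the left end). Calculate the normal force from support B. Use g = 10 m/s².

R_B ≈ 492 N

Sum moments about support A (its reaction then has zero moment arm).
Beam weight: 39.2 × 10 = 392 N down at 2.725 m → arm 2.725 m, τ = 392 × 2.725 = 1068 N·m clockwise.
Lamp: 7.67 × 10 = 76.7 N down at 4.43 m → arm 4.43 m, τ = 76.7 × 4.43 = 339.8 N·m clockwise.
Toolbox: 14 × 10 = 140 N down at 2.05 m → arm 2.05 m, τ = 140 × 2.05 = 287 N·m clockwise.
Box: 24.7 × 10 = 247 N down at 3.71 m → arm 3.71 m, τ = 247 × 3.71 = 916.4 N·m clockwise.
Potted plant: 9.79 × 10 = 97.9 N down at 0.72 m → arm 0.72 m, τ = 97.9 × 0.72 = 70.49 N·m clockwise.
Net load moment about support A = 2682 N·m clockwise.
Reaction R at support B is upward at 5.45 m, arm 5.45 m → moment R × 5.45 counterclockwise.
Setting net torque to zero: R × 5.45 = 2682 → R = 492 N.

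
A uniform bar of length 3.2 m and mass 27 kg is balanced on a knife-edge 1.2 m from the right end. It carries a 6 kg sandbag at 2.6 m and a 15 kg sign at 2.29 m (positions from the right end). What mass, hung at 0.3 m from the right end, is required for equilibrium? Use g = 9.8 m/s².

m ≈ 39.5 kg

About the knife-edge (at 1.2 m from the right end):
Beam weight: 27 × 9.8 = 264.6 N down at 1.6 m → arm 0.4 m, τ = 264.6 × 0.4 = 105.8 N·m counterclockwise.
Sandbag: 6 × 9.8 = 58.8 N down at 2.6 m → arm 1.4 m, τ = 58.8 × 1.4 = 82.32 N·m counterclockwise.
Sign: 15 × 9.8 = 147 N down at 2.29 m → arm 1.09 m, τ = 147 × 1.09 = 160.2 N·m counterclockwise.
Net moment of known loads = 348.3 N·m counterclockwise.
An unknown mass m at 0.3 m has arm 0.9 m; its moment is m·g·0.9 clockwise.
Στ = 0 ⇒ m × 9.8 × 0.9 = 348.3 ⇒ m = 348.3 / (9.8 × 0.9) = 39.5 kg.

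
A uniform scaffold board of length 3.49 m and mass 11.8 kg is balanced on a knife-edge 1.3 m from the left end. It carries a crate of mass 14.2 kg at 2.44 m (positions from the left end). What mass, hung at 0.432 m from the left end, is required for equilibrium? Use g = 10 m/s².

m ≈ 24.7 kg

Take moments about the knife-edge (at 1.3 m from the left end).
Beam weight: 11.8 × 10 = 118 N down at 1.745 m → arm 0.445 m, τ = 118 × 0.445 = 52.51 N·m clockwise.
Crate: 14.2 × 10 = 142 N down at 2.44 m → arm 1.14 m, τ = 142 × 1.14 = 161.9 N·m clockwise.
Net moment of known loads = 214.4 N·m clockwise.
An unknown mass m at 0.432 m has arm 0.868 m; its moment is m·g·0.868 counterclockwise.
Balancing moments: m × 10 × 0.868 = 214.4, giving m = 214.4 / (10 × 0.868) = 24.7 kg.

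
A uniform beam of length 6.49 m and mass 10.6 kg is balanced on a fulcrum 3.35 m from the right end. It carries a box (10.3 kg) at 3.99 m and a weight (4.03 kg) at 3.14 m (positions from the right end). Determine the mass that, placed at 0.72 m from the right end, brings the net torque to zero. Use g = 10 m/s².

m ≈ 1.76 kg

About the fulcrum (at 3.35 m from the right end):
Beam weight: 10.6 × 10 = 106 N down at 3.245 m → arm 0.105 m, τ = 106 × 0.105 = 11.13 N·m clockwise.
Box: 10.3 × 10 = 103 N down at 3.99 m → arm 0.64 m, τ = 103 × 0.64 = 65.92 N·m counterclockwise.
Weight: 4.03 × 10 = 40.3 N down at 3.14 m → arm 0.21 m, τ = 40.3 × 0.21 = 8.463 N·m clockwise.
Net moment of known loads = 46.33 N·m counterclockwise.
An unknown mass m at 0.72 m has arm 2.63 m; its moment is m·g·2.63 clockwise.
Balancing moments: m × 10 × 2.63 = 46.33, giving m = 46.33 / (10 × 2.63) = 1.76 kg.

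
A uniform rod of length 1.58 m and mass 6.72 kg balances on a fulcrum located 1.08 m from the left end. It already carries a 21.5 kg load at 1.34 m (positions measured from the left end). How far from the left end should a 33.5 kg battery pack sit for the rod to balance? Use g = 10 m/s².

Taking torques about the fulcrum (at 1.08 m from the left end):
Beam weight: 6.72 × 10 = 67.2 N down at 0.79 m → arm 0.29 m, τ = 67.2 × 0.29 = 19.49 N·m counterclockwise.
Load: 21.5 × 10 = 215 N down at 1.34 m → arm 0.26 m, τ = 215 × 0.26 = 55.9 N·m clockwise.
Net moment of existing loads = 36.41 N·m clockwise.
The battery pack weighs 33.5 × 10 = 335 N and must supply an equal counterclockwise moment, so its lever arm about the fulcrum is 36.41 / 335 = 0.109 m.
That puts it at 1.08 − 0.109 = 0.971 m from the left end.

x ≈ 0.971 m from the left end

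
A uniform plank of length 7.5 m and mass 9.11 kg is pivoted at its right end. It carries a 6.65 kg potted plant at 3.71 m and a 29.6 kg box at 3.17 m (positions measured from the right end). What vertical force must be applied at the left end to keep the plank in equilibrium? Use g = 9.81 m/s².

F ≈ 200 N

Choose the right end as the axis so the unknown pivot reaction has zero arm there.
Beam weight: 9.11 × 9.81 = 89.37 N down at 3.75 m → arm 3.75 m, τ = 89.37 × 3.75 = 335.1 N·m counterclockwise.
Potted plant: 6.65 × 9.81 = 65.24 N down at 3.71 m → arm 3.71 m, τ = 65.24 × 3.71 = 242 N·m counterclockwise.
Box: 29.6 × 9.81 = 290.4 N down at 3.17 m → arm 3.17 m, τ = 290.4 × 3.17 = 920.6 N·m counterclockwise.
Net moment of the loads = 1498 N·m counterclockwise.
The upward force F acts at the left end, arm 7.5 m, giving F × 7.5 clockwise.
Balancing moments: F × 7.5 = 1498, giving F = 1498 / 7.5 = 200 N.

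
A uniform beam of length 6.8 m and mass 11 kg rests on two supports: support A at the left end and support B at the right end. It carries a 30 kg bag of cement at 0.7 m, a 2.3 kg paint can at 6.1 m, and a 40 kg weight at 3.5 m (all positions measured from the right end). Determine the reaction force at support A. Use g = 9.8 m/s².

R_A ≈ 306 N

Choose support B as the axis so its reaction then has zero moment arm.
Beam weight: 11 × 9.8 = 107.8 N down at 3.4 m → arm 3.4 m, τ = 107.8 × 3.4 = 366.5 N·m counterclockwise.
Bag of cement: 30 × 9.8 = 294 N down at 0.7 m → arm 0.7 m, τ = 294 × 0.7 = 205.8 N·m counterclockwise.
Paint can: 2.3 × 9.8 = 22.54 N down at 6.1 m → arm 6.1 m, τ = 22.54 × 6.1 = 137.5 N·m counterclockwise.
Weight: 40 × 9.8 = 392 N down at 3.5 m → arm 3.5 m, τ = 392 × 3.5 = 1372 N·m counterclockwise.
Net load moment about support B = 2082 N·m counterclockwise.
Reaction R at support A is upward at 6.8 m, arm 6.8 m → moment R × 6.8 clockwise.
For rotational equilibrium, R × 6.8 = 2082, so R = 306 N.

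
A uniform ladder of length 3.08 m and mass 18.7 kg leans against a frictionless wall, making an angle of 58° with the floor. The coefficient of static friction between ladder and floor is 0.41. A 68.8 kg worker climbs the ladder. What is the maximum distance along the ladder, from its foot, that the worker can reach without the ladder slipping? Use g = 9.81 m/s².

d ≈ 2.15 m

About the foot of the ladder:
Ladder weight 18.7×9.81 = 183.4 N acts at 1.54 m along the ladder; its horizontal arm is 1.54·cos58° = 0.8161 m → τ = 149.7 N·m clockwise.
Worker weight 68.8×9.81 = 674.9 N at distance d → arm d·cos58° → τ = 674.9·d·0.5299 clockwise.
Wall normal N at the top has arm L sinθ = 2.612 m counterclockwise, so Στ = 0 gives N·2.612 = 149.7 + 357.6·d.
ΣFy = 0 ⇒ N_floor = 858.3 N, so the maximum friction is μ_s·N_floor = 0.41×858.3 = 351.9 N. ΣFx = 0 ⇒ N_wall = f, so at the slipping point N = 351.9 N.
Substituting: 351.9×2.612 = 149.7 + 357.6·d ⇒ d = (919.2 − 149.7) / 357.6 = 2.15 m.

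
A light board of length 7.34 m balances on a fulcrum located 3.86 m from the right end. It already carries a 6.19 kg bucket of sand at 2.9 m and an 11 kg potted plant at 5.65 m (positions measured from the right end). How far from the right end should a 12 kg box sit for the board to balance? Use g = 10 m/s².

x ≈ 2.71 m from the right end

Choose the fulcrum (at 3.86 m from the right end) as the axis so the support reaction has zero arm there.
Bucket of sand: 6.19 × 10 = 61.9 N down at 2.9 m → arm 0.96 m, τ = 61.9 × 0.96 = 59.42 N·m clockwise.
Potted plant: 11 × 10 = 110 N down at 5.65 m → arm 1.79 m, τ = 110 × 1.79 = 196.9 N·m counterclockwise.
Net moment of existing loads = 137.5 N·m counterclockwise.
The box weighs 12 × 10 = 120 N and must supply an equal clockwise moment, so its lever arm about the fulcrum is 137.5 / 120 = 1.15 m.
That puts it at 3.86 − 1.15 = 2.71 m from the right end.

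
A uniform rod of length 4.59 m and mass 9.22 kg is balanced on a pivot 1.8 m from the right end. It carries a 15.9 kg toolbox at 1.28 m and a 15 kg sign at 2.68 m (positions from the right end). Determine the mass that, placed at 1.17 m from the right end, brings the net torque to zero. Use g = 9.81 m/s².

Choose the pivot (at 1.8 m from the right end) as the axis so the support reaction has zero arm there.
Beam weight: 9.22 × 9.81 = 90.45 N down at 2.295 m → arm 0.495 m, τ = 90.45 × 0.495 = 44.77 N·m counterclockwise.
Toolbox: 15.9 × 9.81 = 156 N down at 1.28 m → arm 0.52 m, τ = 156 × 0.52 = 81.12 N·m clockwise.
Sign: 15 × 9.81 = 147.2 N down at 2.68 m → arm 0.88 m, τ = 147.2 × 0.88 = 129.5 N·m counterclockwise.
Net moment of known loads = 93.15 N·m counterclockwise.
An unknown mass m at 1.17 m has arm 0.63 m; its moment is m·g·0.63 clockwise.
Setting net torque to zero: m × 9.81 × 0.63 = 93.15 → m = 93.15 / (9.81 × 0.63) = 15.1 kg.

m ≈ 15.1 kg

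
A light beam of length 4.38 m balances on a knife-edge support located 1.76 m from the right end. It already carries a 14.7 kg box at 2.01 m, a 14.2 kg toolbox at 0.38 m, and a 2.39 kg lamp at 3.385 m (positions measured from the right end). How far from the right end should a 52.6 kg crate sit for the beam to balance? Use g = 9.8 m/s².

x ≈ 1.99 m from the right end

Take moments about the knife-edge support (at 1.76 m from the right end).
Box: 14.7 × 9.8 = 144.1 N down at 2.01 m → arm 0.25 m, τ = 144.1 × 0.25 = 36.02 N·m counterclockwise.
Toolbox: 14.2 × 9.8 = 139.2 N down at 0.38 m → arm 1.38 m, τ = 139.2 × 1.38 = 192.1 N·m clockwise.
Lamp: 2.39 × 9.8 = 23.42 N down at 3.385 m → arm 1.625 m, τ = 23.42 × 1.625 = 38.06 N·m counterclockwise.
Net moment of existing loads = 118 N·m clockwise.
The crate weighs 52.6 × 9.8 = 515.5 N and must supply an equal counterclockwise moment, so its lever arm about the knife-edge support is 118 / 515.5 = 0.229 m.
That puts it at 1.76 + 0.229 = 1.99 m from the right end.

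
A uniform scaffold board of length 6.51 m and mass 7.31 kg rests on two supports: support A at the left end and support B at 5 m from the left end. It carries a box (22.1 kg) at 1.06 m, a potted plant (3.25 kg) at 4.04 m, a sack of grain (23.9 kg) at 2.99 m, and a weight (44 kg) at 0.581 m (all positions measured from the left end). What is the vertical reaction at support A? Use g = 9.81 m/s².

R_A ≈ 678 N

Taking torques about support B:
Beam weight: 7.31 × 9.81 = 71.71 N down at 3.255 m → arm 1.745 m, τ = 71.71 × 1.745 = 125.1 N·m counterclockwise.
Box: 22.1 × 9.81 = 216.8 N down at 1.06 m → arm 3.94 m, τ = 216.8 × 3.94 = 854.2 N·m counterclockwise.
Potted plant: 3.25 × 9.81 = 31.88 N down at 4.04 m → arm 0.96 m, τ = 31.88 × 0.96 = 30.6 N·m counterclockwise.
Sack of grain: 23.9 × 9.81 = 234.5 N down at 2.99 m → arm 2.01 m, τ = 234.5 × 2.01 = 471.3 N·m counterclockwise.
Weight: 44 × 9.81 = 431.6 N down at 0.581 m → arm 4.419 m, τ = 431.6 × 4.419 = 1907 N·m counterclockwise.
Net load moment about support B = 3388 N·m counterclockwise.
Reaction R at support A is upward at 0 m, arm 5 m → moment R × 5 clockwise.
Στ = 0 ⇒ R × 5 = 3388 ⇒ R = 678 N.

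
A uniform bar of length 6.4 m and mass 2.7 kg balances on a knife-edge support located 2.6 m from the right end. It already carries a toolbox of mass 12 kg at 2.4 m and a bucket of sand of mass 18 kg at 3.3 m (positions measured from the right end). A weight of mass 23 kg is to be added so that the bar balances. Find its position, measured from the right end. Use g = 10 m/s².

x ≈ 2.09 m from the right end

Take moments about the knife-edge support (at 2.6 m from the right end).
Beam weight: 2.7 × 10 = 27 N down at 3.2 m → arm 0.6 m, τ = 27 × 0.6 = 16.2 N·m counterclockwise.
Toolbox: 12 × 10 = 120 N down at 2.4 m → arm 0.2 m, τ = 120 × 0.2 = 24 N·m clockwise.
Bucket of sand: 18 × 10 = 180 N down at 3.3 m → arm 0.7 m, τ = 180 × 0.7 = 126 N·m counterclockwise.
Net moment of existing loads = 118.2 N·m counterclockwise.
The weight weighs 23 × 10 = 230 N and must supply an equal clockwise moment, so its lever arm about the knife-edge support is 118.2 / 230 = 0.514 m.
That puts it at 2.6 − 0.514 = 2.09 m from the right end.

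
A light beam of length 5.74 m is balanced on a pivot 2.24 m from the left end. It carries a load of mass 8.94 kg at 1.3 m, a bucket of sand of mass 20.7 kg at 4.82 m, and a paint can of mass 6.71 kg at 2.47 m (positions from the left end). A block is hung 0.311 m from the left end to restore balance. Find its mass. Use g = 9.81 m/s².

m ≈ 24.1 kg

Choose the pivot (at 2.24 m from the left end) as the axis so the support reaction has zero arm there.
Load: 8.94 × 9.81 = 87.7 N down at 1.3 m → arm 0.94 m, τ = 87.7 × 0.94 = 82.44 N·m counterclockwise.
Bucket of sand: 20.7 × 9.81 = 203.1 N down at 4.82 m → arm 2.58 m, τ = 203.1 × 2.58 = 524 N·m clockwise.
Paint can: 6.71 × 9.81 = 65.83 N down at 2.47 m → arm 0.23 m, τ = 65.83 × 0.23 = 15.14 N·m clockwise.
Net moment of known loads = 456.7 N·m clockwise.
An unknown mass m at 0.311 m has arm 1.929 m; its moment is m·g·1.929 counterclockwise.
Setting net torque to zero: m × 9.81 × 1.929 = 456.7 → m = 456.7 / (9.81 × 1.929) = 24.1 kg.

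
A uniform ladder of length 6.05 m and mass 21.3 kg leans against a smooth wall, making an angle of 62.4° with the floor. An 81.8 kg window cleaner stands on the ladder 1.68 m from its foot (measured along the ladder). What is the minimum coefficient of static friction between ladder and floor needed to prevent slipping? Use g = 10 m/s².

μ_min ≈ 0.169

Take moments about the foot of the ladder.
Ladder weight 21.3×10 = 213 N acts at 3.025 m along the ladder; its horizontal arm is 3.025·cos62.4° = 1.401 m → τ = 298.4 N·m clockwise.
Window cleaner: 81.8×10 = 818 N at 1.68 m → arm 0.7783 m → τ = 636.6 N·m clockwise.
Wall normal N acts horizontally at the top; its moment arm is the height L sinθ = 6.05·sin62.4° = 5.362 m, counterclockwise.
Balancing moments: N × 5.362 = 935, giving N = 174.4 N.
ΣFx = 0 ⇒ f = N_wall = 174.4 N. ΣFy = 0 ⇒ N_floor = 1031 N.
μ_min = f / N_floor = 174.4 / 1031 = 0.169.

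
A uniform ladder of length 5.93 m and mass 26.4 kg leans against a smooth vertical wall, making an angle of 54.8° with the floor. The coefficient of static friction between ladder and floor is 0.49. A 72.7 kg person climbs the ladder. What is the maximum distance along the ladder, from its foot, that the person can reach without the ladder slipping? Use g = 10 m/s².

d ≈ 4.54 m

Taking torques about the foot of the ladder:
Ladder weight 26.4×10 = 264 N acts at 2.965 m along the ladder; its horizontal arm is 2.965·cos54.8° = 1.709 m → τ = 451.2 N·m clockwise.
Person weight 72.7×10 = 727 N at distance d → arm d·cos54.8° → τ = 727·d·0.5764 clockwise.
Wall normal N at the top has arm L sinθ = 4.846 m counterclockwise, so Στ = 0 gives N·4.846 = 451.2 + 419·d.
ΣFy = 0 ⇒ N_floor = 991 N, so the maximum friction is μ_s·N_floor = 0.49×991 = 485.6 N. ΣFx = 0 ⇒ N_wall = f, so at the slipping point N = 485.6 N.
Substituting: 485.6×4.846 = 451.2 + 419·d ⇒ d = (2353 − 451.2) / 419 = 4.54 m.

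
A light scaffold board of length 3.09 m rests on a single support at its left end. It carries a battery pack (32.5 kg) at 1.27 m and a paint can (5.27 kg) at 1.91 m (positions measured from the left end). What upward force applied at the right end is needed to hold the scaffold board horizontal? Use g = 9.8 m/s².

About the left end:
Battery pack: 32.5 × 9.8 = 318.5 N down at 1.27 m → arm 1.27 m, τ = 318.5 × 1.27 = 404.5 N·m clockwise.
Paint can: 5.27 × 9.8 = 51.65 N down at 1.91 m → arm 1.91 m, τ = 51.65 × 1.91 = 98.65 N·m clockwise.
Net moment of the loads = 503.1 N·m clockwise.
The upward force F acts at the right end, arm 3.09 m, giving F × 3.09 counterclockwise.
For rotational equilibrium, F × 3.09 = 503.1, so F = 503.1 / 3.09 = 163 N.

F ≈ 163 N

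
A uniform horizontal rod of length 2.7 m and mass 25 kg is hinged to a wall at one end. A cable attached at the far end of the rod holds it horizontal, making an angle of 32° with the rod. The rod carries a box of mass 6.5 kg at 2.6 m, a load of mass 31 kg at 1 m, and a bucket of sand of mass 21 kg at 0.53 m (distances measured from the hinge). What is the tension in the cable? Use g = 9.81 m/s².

T ≈ 636 N

Taking torques about the hinge:
Beam weight: 25 × 9.81 = 245.2 N down at 1.35 m → arm 1.35 m, τ = 245.2 × 1.35 = 331 N·m clockwise.
Box: 6.5 × 9.81 = 63.77 N down at 2.6 m → arm 2.6 m, τ = 63.77 × 2.6 = 165.8 N·m clockwise.
Load: 31 × 9.81 = 304.1 N down at 1 m → arm 1 m, τ = 304.1 × 1 = 304.1 N·m clockwise.
Bucket of sand: 21 × 9.81 = 206 N down at 0.53 m → arm 0.53 m, τ = 206 × 0.53 = 109.2 N·m clockwise.
Total clockwise load moment = 910.1 N·m.
The cable tension T acts at 2.7 m; only its component perpendicular to the rod, T sinθ, produces torque. sin 32° = 0.5299.
Setting net torque to zero: T × 2.7 × 0.5299 = 910.1 → T = 910.1 / 1.431 = 636 N.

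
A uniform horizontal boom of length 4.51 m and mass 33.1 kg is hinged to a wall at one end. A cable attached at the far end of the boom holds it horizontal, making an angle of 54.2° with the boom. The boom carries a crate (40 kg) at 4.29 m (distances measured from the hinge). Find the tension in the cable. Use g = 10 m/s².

T ≈ 673 N

Sum moments about the hinge (the unknown hinge reaction has zero arm there).
Beam weight: 33.1 × 10 = 331 N down at 2.255 m → arm 2.255 m, τ = 331 × 2.255 = 746.4 N·m clockwise.
Crate: 40 × 10 = 400 N down at 4.29 m → arm 4.29 m, τ = 400 × 4.29 = 1716 N·m clockwise.
Total clockwise load moment = 2462 N·m.
The cable tension T acts at 4.51 m; only its component perpendicular to the boom, T sinθ, produces torque. sin 54.2° = 0.8111.
For rotational equilibrium, T × 4.51 × 0.8111 = 2462, so T = 2462 / 3.658 = 673 N.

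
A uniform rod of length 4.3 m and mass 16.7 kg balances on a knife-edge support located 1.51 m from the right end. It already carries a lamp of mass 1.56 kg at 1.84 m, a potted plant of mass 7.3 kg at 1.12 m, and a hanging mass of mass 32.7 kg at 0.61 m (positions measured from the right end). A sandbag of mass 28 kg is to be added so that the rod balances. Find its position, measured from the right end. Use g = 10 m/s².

About the knife-edge support (at 1.51 m from the right end):
Beam weight: 16.7 × 10 = 167 N down at 2.15 m → arm 0.64 m, τ = 167 × 0.64 = 106.9 N·m counterclockwise.
Lamp: 1.56 × 10 = 15.6 N down at 1.84 m → arm 0.33 m, τ = 15.6 × 0.33 = 5.148 N·m counterclockwise.
Potted plant: 7.3 × 10 = 73 N down at 1.12 m → arm 0.39 m, τ = 73 × 0.39 = 28.47 N·m clockwise.
Hanging mass: 32.7 × 10 = 327 N down at 0.61 m → arm 0.9 m, τ = 327 × 0.9 = 294.3 N·m clockwise.
Net moment of existing loads = 210.7 N·m clockwise.
The sandbag weighs 28 × 10 = 280 N and must supply an equal counterclockwise moment, so its lever arm about the knife-edge support is 210.7 / 280 = 0.752 m.
That puts it at 1.51 + 0.752 = 2.26 m from the right end.

x ≈ 2.26 m from the right end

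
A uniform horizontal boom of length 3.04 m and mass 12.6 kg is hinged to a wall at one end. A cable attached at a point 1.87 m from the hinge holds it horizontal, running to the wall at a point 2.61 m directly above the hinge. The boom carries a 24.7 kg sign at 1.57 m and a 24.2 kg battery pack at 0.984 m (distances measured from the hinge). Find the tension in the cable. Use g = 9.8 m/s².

T ≈ 527 N

Taking torques about the hinge:
Beam weight: 12.6 × 9.8 = 123.5 N down at 1.52 m → arm 1.52 m, τ = 123.5 × 1.52 = 187.7 N·m clockwise.
Sign: 24.7 × 9.8 = 242.1 N down at 1.57 m → arm 1.57 m, τ = 242.1 × 1.57 = 380.1 N·m clockwise.
Battery pack: 24.2 × 9.8 = 237.2 N down at 0.984 m → arm 0.984 m, τ = 237.2 × 0.984 = 233.4 N·m clockwise.
Total clockwise load moment = 801.2 N·m.
The cable tension T acts at 1.87 m; only its component perpendicular to the boom, T sinθ, produces torque. sinθ = h/√(h²+d²) = 2.61/√(2.61²+1.87²) = 0.8129.
Balancing moments: T × 1.87 × 0.8129 = 801.2, giving T = 801.2 / 1.52 = 527 N.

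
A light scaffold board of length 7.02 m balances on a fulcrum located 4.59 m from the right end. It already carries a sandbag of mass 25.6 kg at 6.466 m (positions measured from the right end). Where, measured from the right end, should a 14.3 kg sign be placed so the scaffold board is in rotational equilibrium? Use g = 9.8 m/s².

About the fulcrum (at 4.59 m from the right end):
Sandbag: 25.6 × 9.8 = 250.9 N down at 6.466 m → arm 1.876 m, τ = 250.9 × 1.876 = 470.7 N·m counterclockwise.
Net moment of existing loads = 470.7 N·m counterclockwise.
The sign weighs 14.3 × 9.8 = 140.1 N and must supply an equal clockwise moment, so its lever arm about the fulcrum is 470.7 / 140.1 = 3.36 m.
That puts it at 4.59 − 3.36 = 1.23 m from the right end.

x ≈ 1.23 m from the right end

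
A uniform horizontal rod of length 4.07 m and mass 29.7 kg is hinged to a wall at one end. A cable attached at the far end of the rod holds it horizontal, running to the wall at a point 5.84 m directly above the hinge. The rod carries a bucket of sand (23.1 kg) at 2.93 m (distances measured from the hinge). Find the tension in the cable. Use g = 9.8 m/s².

About the hinge:
Beam weight: 29.7 × 9.8 = 291.1 N down at 2.035 m → arm 2.035 m, τ = 291.1 × 2.035 = 592.4 N·m clockwise.
Bucket of sand: 23.1 × 9.8 = 226.4 N down at 2.93 m → arm 2.93 m, τ = 226.4 × 2.93 = 663.4 N·m clockwise.
Total clockwise load moment = 1256 N·m.
The cable tension T acts at 4.07 m; only its component perpendicular to the rod, T sinθ, produces torque. sinθ = h/√(h²+d²) = 5.84/√(5.84²+4.07²) = 0.8204.
For rotational equilibrium, T × 4.07 × 0.8204 = 1256, so T = 1256 / 3.339 = 376 N.

T ≈ 376 N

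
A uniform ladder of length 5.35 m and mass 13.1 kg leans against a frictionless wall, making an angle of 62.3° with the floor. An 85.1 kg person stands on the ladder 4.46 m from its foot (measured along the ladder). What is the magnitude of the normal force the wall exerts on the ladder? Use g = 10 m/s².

Take moments about the foot of the ladder.
Ladder weight 13.1×10 = 131 N acts at 2.675 m along the ladder; its horizontal arm is 2.675·cos62.3° = 1.243 m → τ = 162.8 N·m clockwise.
Person: 85.1×10 = 851 N at 4.46 m → arm 2.073 m → τ = 1764 N·m clockwise.
Wall normal N acts horizontally at the top; its moment arm is the height L sinθ = 5.35·sin62.3° = 4.737 m, counterclockwise.
Στ = 0 ⇒ N × 4.737 = 1927 ⇒ N = 407 N.

N_wall ≈ 407 N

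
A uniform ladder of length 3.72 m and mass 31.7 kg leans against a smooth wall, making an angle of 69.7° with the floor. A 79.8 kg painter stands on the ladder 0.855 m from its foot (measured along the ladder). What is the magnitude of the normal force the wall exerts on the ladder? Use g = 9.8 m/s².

N_wall ≈ 124 N

Take moments about the foot of the ladder.
Ladder weight 31.7×9.8 = 310.7 N acts at 1.86 m along the ladder; its horizontal arm is 1.86·cos69.7° = 0.6453 m → τ = 200.5 N·m clockwise.
Painter: 79.8×9.8 = 782 N at 0.855 m → arm 0.2966 m → τ = 231.9 N·m clockwise.
Wall normal N acts horizontally at the top; its moment arm is the height L sinθ = 3.72·sin69.7° = 3.489 m, counterclockwise.
Setting net torque to zero: N × 3.489 = 432.4 → N = 124 N.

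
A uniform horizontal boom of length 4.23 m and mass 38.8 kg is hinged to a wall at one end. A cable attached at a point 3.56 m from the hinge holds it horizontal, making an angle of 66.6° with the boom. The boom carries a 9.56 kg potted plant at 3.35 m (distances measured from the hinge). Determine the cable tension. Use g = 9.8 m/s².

Taking torques about the hinge:
Beam weight: 38.8 × 9.8 = 380.2 N down at 2.115 m → arm 2.115 m, τ = 380.2 × 2.115 = 804.1 N·m clockwise.
Potted plant: 9.56 × 9.8 = 93.69 N down at 3.35 m → arm 3.35 m, τ = 93.69 × 3.35 = 313.9 N·m clockwise.
Total clockwise load moment = 1118 N·m.
The cable tension T acts at 3.56 m; only its component perpendicular to the boom, T sinθ, produces torque. sin 66.6° = 0.9178.
For rotational equilibrium, T × 3.56 × 0.9178 = 1118, so T = 1118 / 3.267 = 342 N.

T ≈ 342 N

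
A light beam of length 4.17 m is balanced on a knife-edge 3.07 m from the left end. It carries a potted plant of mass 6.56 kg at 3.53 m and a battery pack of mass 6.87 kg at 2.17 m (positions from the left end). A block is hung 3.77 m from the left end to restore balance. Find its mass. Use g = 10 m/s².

m ≈ 4.52 kg

Sum moments about the knife-edge (at 3.07 m from the left end) (the support reaction has zero arm there).
Potted plant: 6.56 × 10 = 65.6 N down at 3.53 m → arm 0.46 m, τ = 65.6 × 0.46 = 30.18 N·m clockwise.
Battery pack: 6.87 × 10 = 68.7 N down at 2.17 m → arm 0.9 m, τ = 68.7 × 0.9 = 61.83 N·m counterclockwise.
Net moment of known loads = 31.65 N·m counterclockwise.
An unknown mass m at 3.77 m has arm 0.7 m; its moment is m·g·0.7 clockwise.
Balancing moments: m × 10 × 0.7 = 31.65, giving m = 31.65 / (10 × 0.7) = 4.52 kg.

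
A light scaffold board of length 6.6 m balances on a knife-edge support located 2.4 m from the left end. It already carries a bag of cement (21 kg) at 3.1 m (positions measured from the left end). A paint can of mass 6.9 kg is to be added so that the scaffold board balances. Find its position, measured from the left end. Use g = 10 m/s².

x ≈ 0.27 m from the left end

Sum moments about the knife-edge support (at 2.4 m from the left end) (the support reaction has zero arm there).
Bag of cement: 21 × 10 = 210 N down at 3.1 m → arm 0.7 m, τ = 210 × 0.7 = 147 N·m clockwise.
Net moment of existing loads = 147 N·m clockwise.
The paint can weighs 6.9 × 10 = 69 N and must supply an equal counterclockwise moment, so its lever arm about the knife-edge support is 147 / 69 = 2.13 m.
That puts it at 2.4 − 2.13 = 0.27 m from the left end.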